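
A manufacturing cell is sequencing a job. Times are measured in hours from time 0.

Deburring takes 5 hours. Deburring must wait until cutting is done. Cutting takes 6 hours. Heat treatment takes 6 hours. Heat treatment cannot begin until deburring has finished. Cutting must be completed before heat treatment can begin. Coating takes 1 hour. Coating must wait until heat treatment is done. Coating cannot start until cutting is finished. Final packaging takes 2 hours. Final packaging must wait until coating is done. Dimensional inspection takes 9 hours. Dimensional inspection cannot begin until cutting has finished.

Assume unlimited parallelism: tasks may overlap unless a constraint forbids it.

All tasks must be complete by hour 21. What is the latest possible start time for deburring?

7

Final packaging must finish by hour 21; it takes 2 hours, so it must start by 21 − 2 = hour 19.
Coating feeds into final packaging (must start by hour 19); so coating must finish by hour 19 and therefore start by hour 18.
Heat treatment feeds into coating (must start by hour 18); so heat treatment must finish by hour 18 and therefore start by hour 12.
Since heat treatment (must start by hour 12) depends on it, deburring must finish by hour 12. Backing off its 5-hour duration gives a latest start of hour 7.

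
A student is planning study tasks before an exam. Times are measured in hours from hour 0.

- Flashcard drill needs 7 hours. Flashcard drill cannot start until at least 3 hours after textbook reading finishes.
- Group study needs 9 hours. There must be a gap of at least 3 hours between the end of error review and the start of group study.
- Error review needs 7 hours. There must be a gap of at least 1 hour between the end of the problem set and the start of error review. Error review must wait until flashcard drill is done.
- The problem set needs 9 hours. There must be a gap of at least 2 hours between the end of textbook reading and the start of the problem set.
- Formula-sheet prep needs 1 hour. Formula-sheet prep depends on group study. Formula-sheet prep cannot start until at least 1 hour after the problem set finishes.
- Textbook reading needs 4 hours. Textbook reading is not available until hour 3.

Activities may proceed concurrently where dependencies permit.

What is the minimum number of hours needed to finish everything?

39

After its own release at hour 3, textbook reading can start at hour 3 and finishes at hour 7.
Flashcard drill waits on textbook reading (finishes hour 7, plus 3-hour gap → hour 10), so it starts at hour 10 and finishes at 10 + 7 = hour 17.
After textbook reading (finishes hour 7, plus 2-hour gap → hour 9), the problem set can start at hour 9 and finishes at hour 18.
Error review has to wait for the problem set (finishes hour 18, plus 1-hour gap → hour 19); flashcard drill (finishes hour 17). The latest of these is hour 19, so error review runs hour 19 to 19 + 7 = hour 26.
Group study cannot begin until error review (finishes hour 26, plus 3-hour gap → hour 29). It runs from hour 29 to 29 + 9 = hour 38.
Formula-sheet prep has to wait for group study (finishes hour 38); the problem set (finishes hour 18, plus 1-hour gap → hour 19). The latest of these is hour 38, so formula-sheet prep runs hour 38 to 38 + 1 = hour 39.
All tasks are finished once the last one completes. Finish times: Textbook reading at 7, The problem set at 18, Flashcard drill at 17, Error review at 26, Group study at 38, Formula-sheet prep at 39. The latest is hour 39.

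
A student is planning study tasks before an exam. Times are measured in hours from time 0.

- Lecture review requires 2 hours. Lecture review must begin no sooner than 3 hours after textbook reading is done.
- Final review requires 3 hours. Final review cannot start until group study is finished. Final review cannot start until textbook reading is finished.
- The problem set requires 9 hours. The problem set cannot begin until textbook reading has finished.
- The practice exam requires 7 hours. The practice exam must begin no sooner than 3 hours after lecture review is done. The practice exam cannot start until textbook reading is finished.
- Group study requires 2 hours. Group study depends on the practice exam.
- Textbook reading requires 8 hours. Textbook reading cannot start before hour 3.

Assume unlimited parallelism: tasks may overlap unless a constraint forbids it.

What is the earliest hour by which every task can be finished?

After its own release at hour 3, textbook reading can start at hour 3 and finishes at hour 11.
After textbook reading (finishes hour 11), the problem set can start at hour 11 and finishes at hour 20.
Lecture review waits on textbook reading (finishes hour 11, plus 3-hour gap → hour 14), so it starts at hour 14 and finishes at 14 + 2 = hour 16.
The practice exam needs all of lecture review (finishes hour 16, plus 3-hour gap → hour 19); textbook reading (finishes hour 11). That puts its earliest start at hour 19; it finishes at 19 + 7 = hour 26.
Group study cannot begin until the practice exam (finishes hour 26). It runs from hour 26 to 26 + 2 = hour 28.
Final review needs all of group study (finishes hour 28); textbook reading (finishes hour 11). That puts its earliest start at hour 28; it finishes at 28 + 3 = hour 31.
All tasks are finished once the last one completes. Finish times: Textbook reading at 11, Lecture review at 16, The problem set at 20, The practice exam at 26, Group study at 28, Final review at 31. The latest is hour 31.

31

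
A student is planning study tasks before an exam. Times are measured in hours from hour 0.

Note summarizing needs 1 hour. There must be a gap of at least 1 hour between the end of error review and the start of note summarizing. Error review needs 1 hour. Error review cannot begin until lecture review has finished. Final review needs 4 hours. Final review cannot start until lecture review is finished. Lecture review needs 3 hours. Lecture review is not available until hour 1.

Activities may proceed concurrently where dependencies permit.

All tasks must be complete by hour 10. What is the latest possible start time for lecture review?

3

Note summarizing must finish by hour 10; it takes 1 hour, so it must start by 10 − 1 = hour 9.
Error review must finish before note summarizing (must start by hour 9, minus 1-hour gap → hour 8). With a 1-hour duration, error review must start by 8 − 1 = hour 7.
Final review has no dependents, so it just needs to finish by hour 10. Starting by 10 − 4 = hour 6 achieves that.
Lecture review has several dependents: error review (must start by hour 7); final review (must start by hour 6). The earliest of those limits is hour 6, so lecture review must start by 6 − 3 = hour 3.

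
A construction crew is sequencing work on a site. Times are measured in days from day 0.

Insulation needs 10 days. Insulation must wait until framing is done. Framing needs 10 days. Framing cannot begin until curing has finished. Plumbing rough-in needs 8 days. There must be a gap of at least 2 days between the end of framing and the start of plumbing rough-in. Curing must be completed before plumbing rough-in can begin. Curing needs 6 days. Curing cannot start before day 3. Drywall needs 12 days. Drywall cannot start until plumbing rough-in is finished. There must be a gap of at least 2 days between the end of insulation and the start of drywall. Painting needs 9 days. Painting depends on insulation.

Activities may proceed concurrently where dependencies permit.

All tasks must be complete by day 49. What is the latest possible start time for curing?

Drywall must finish by day 49; it takes 12 days, so it must start by 49 − 12 = day 37.
Plumbing rough-in must finish before drywall (must start by day 37). With an 8-day duration, plumbing rough-in must start by 37 − 8 = day 29.
Painting has no dependents, so it just needs to finish by day 49. Starting by 49 − 9 = day 40 achieves that.
For insulation: drywall (must start by day 37, minus 2-day gap → day 35); painting (must start by day 40). The most restrictive is day 35; with a 10-day duration, insulation must start by day 25.
Framing must finish in time for plumbing rough-in (must start by day 29, minus 2-day gap → day 27); insulation (must start by day 25). The tightest is day 25, so framing must start by 25 − 10 = day 15.
For curing: framing (must start by day 15); plumbing rough-in (must start by day 29). The most restrictive is day 15; with a 6-day duration, curing must start by day 9.

9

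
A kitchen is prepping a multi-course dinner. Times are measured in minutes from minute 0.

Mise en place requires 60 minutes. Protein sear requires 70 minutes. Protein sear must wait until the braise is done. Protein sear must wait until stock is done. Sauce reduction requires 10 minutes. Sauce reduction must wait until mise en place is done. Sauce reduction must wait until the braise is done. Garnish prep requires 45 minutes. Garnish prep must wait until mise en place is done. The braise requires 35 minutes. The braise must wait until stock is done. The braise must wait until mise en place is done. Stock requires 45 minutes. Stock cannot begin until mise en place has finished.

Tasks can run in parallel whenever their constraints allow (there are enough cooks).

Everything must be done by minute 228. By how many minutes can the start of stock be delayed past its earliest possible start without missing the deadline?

Mise en place has no prerequisites, so it starts at minute 0 and finishes at minute 60.
After mise en place (finishes minute 60), stock can start at minute 60 and finishes at minute 105.

Working backward from the deadline:
Protein sear has no dependents, so it just needs to finish by minute 228. Starting by 228 − 70 = minute 158 achieves that.
Nothing follows sauce reduction; the deadline of minute 228 is its only limit. It must start by 228 − 10 = minute 218.
For the braise: protein sear (must start by minute 158); sauce reduction (must start by minute 218). The most restrictive is minute 158; with a 35-minute duration, the braise must start by minute 123.
Stock has several dependents: the braise (must start by minute 123); protein sear (must start by minute 158). The earliest of those limits is minute 123, so stock must start by 123 − 45 = minute 78.
So stock can start as early as minute 60 and as late as minute 78, giving 78 − 60 = 18 minutes of slack.

18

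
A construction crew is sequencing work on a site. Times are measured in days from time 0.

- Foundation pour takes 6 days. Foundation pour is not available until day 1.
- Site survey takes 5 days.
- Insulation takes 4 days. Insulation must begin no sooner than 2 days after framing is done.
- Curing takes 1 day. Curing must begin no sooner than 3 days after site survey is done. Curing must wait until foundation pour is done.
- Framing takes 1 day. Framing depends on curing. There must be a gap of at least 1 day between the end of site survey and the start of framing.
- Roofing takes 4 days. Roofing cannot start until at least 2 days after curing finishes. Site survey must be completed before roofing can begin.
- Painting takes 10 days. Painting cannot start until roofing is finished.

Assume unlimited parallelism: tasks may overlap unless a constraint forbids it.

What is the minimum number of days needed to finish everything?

Foundation pour cannot begin until its own release at day 1. It runs from day 1 to 1 + 6 = day 7.
Site survey has no prerequisites, so it starts at day 0 and finishes at day 5.
For curing: site survey (finishes day 5, plus 3-day gap → day 8); foundation pour (finishes day 7). Taking the maximum gives a start of day 8, and it finishes at 8 + 1 = day 9.
Roofing has to wait for curing (finishes day 9, plus 2-day gap → day 11); site survey (finishes day 5). The latest of these is day 11, so roofing runs day 11 to 11 + 4 = day 15.
After roofing (finishes day 15), painting can start at day 15 and finishes at day 25.
Framing cannot start until curing (finishes day 9); site survey (finishes day 5, plus 1-day gap → day 6). The controlling bound is day 9, so framing finishes at 9 + 1 = day 10.
Insulation cannot begin until framing (finishes day 10, plus 2-day gap → day 12). It runs from day 12 to 12 + 4 = day 16.
All tasks are finished once the last one completes. Finish times: Site survey at 5, Foundation pour at 7, Curing at 9, Framing at 10, Roofing at 15, Insulation at 16, Painting at 25. The latest is day 25.

25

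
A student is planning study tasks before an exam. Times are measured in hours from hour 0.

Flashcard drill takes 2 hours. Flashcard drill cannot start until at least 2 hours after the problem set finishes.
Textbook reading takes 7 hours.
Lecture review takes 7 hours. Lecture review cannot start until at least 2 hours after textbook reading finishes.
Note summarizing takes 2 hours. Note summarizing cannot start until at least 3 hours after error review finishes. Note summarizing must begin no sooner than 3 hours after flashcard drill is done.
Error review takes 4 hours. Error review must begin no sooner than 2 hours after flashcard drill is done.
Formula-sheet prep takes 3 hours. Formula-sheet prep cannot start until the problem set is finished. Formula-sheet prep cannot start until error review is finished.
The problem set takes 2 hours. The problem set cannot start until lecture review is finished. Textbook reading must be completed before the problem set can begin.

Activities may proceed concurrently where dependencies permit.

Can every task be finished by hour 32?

Textbook reading can start immediately at hour 0; it finishes at hour 7.
After textbook reading (finishes hour 7, plus 2-hour gap → hour 9), lecture review can start at hour 9 and finishes at hour 16.
For the problem set: lecture review (finishes hour 16); textbook reading (finishes hour 7). Taking the maximum gives a start of hour 16, and it finishes at 16 + 2 = hour 18.
After the problem set (finishes hour 18, plus 2-hour gap → hour 20), flashcard drill can start at hour 20 and finishes at hour 22.
Error review cannot begin until flashcard drill (finishes hour 22, plus 2-hour gap → hour 24). It runs from hour 24 to 24 + 4 = hour 28.
Formula-sheet prep cannot start until the problem set (finishes hour 18); error review (finishes hour 28). The controlling bound is hour 28, so formula-sheet prep finishes at 28 + 3 = hour 31.
Note summarizing cannot start until error review (finishes hour 28, plus 3-hour gap → hour 31); flashcard drill (finishes hour 22, plus 3-hour gap → hour 25). The controlling bound is hour 31, so note summarizing finishes at 31 + 2 = hour 33.
The earliest everything can be done is hour 33, which is after the deadline of 32, so it is not possible.

No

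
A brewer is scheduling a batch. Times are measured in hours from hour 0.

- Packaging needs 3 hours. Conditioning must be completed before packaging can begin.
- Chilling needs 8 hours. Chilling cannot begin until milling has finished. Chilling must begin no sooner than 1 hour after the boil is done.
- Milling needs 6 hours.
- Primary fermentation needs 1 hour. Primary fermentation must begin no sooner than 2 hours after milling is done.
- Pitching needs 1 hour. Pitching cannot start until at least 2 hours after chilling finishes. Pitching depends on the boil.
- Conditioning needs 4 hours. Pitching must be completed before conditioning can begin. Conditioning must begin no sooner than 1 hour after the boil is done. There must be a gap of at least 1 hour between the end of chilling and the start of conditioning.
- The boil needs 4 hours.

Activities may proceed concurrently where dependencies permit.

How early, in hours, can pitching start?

16

Nothing blocks the boil, so it runs from hour 0 to hour 4.
Milling has no prerequisites, so it starts at hour 0 and finishes at hour 6.
Chilling cannot start until milling (finishes hour 6); the boil (finishes hour 4, plus 1-hour gap → hour 5). The controlling bound is hour 6, so chilling finishes at 6 + 8 = hour 14.
Pitching waits on chilling (finishes hour 14, plus 2-hour gap → hour 16); the boil (finishes hour 4). The latest of these is hour 16, which is the earliest pitching can start.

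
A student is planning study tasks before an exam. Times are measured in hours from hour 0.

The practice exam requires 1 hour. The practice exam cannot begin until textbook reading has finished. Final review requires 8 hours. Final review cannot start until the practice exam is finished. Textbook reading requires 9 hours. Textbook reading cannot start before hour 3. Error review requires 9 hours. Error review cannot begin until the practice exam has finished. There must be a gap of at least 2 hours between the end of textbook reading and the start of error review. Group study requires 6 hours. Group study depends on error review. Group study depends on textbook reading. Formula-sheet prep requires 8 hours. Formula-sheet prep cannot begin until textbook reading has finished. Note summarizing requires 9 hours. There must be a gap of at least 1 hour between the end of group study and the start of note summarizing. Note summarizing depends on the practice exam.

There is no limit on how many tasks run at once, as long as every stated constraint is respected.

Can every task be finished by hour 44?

Textbook reading cannot begin until its own release at hour 3. It runs from hour 3 to 3 + 9 = hour 12.
Formula-sheet prep cannot begin until textbook reading (finishes hour 12). It runs from hour 12 to 12 + 8 = hour 20.
The practice exam cannot begin until textbook reading (finishes hour 12). It runs from hour 12 to 12 + 1 = hour 13.
After the practice exam (finishes hour 13), final review can start at hour 13 and finishes at hour 21.
Error review needs all of the practice exam (finishes hour 13); textbook reading (finishes hour 12, plus 2-hour gap → hour 14). That puts its earliest start at hour 14; it finishes at 14 + 9 = hour 23.
Group study cannot start until error review (finishes hour 23); textbook reading (finishes hour 12). The controlling bound is hour 23, so group study finishes at 23 + 6 = hour 29.
Note summarizing cannot start until group study (finishes hour 29, plus 1-hour gap → hour 30); the practice exam (finishes hour 13). The controlling bound is hour 30, so note summarizing finishes at 30 + 9 = hour 39.
Every task is finished by hour 39, which is no later than the deadline of 44, so the schedule is feasible.

Yes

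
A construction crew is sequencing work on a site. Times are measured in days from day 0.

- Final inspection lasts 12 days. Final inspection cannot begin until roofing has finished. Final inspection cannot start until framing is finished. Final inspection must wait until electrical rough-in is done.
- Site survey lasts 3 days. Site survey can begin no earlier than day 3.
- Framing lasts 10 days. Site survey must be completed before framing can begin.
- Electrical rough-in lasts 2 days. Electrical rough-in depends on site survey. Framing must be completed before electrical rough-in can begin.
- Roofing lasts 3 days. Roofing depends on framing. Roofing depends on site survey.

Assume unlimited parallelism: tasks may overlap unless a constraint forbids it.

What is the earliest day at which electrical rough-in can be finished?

Site survey cannot begin until its own release at day 3. It runs from day 3 to 3 + 3 = day 6.
After site survey (finishes day 6), framing can start at day 6 and finishes at day 16.
Electrical rough-in cannot start until site survey (finishes day 6); framing (finishes day 16). The controlling bound is day 16, so electrical rough-in finishes at 16 + 2 = day 18.

18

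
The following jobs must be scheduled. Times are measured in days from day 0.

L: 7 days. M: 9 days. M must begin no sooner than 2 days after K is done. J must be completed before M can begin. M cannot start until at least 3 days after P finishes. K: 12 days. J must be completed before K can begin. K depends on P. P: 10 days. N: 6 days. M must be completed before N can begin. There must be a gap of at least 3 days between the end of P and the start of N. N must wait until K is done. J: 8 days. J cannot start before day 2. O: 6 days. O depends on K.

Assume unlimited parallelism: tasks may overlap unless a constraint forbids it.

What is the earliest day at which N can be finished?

P can start immediately at day 0; it finishes at day 10.
J waits on its own release at day 2, so it starts at day 2 and finishes at 2 + 8 = day 10.
For K: J (finishes day 10); P (finishes day 10). Taking the maximum gives a start of day 10, and it finishes at 10 + 12 = day 22.
M has to wait for K (finishes day 22, plus 2-day gap → day 24); J (finishes day 10); P (finishes day 10, plus 3-day gap → day 13). The latest of these is day 24, so M runs day 24 to 24 + 9 = day 33.
For N: M (finishes day 33); P (finishes day 10, plus 3-day gap → day 13); K (finishes day 22). Taking the maximum gives a start of day 33, and it finishes at 33 + 6 = day 39.

39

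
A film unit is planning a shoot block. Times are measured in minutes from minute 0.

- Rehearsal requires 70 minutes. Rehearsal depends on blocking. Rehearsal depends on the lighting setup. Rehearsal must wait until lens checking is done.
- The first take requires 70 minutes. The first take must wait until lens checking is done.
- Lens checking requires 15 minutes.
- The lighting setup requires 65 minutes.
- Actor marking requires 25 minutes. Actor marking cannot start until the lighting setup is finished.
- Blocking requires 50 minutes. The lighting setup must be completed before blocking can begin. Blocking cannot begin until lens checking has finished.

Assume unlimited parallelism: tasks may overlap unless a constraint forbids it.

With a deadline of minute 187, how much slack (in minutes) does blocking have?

2

Lens checking can start immediately at minute 0; it finishes at minute 15.
The lighting setup has no prerequisites, so it starts at minute 0 and finishes at minute 65.
Blocking has to wait for the lighting setup (finishes minute 65); lens checking (finishes minute 15). The latest of these is minute 65, so blocking runs minute 65 to 65 + 50 = minute 115.

Working backward from the deadline:
Nothing follows rehearsal; the deadline of minute 187 is its only limit. It must start by 187 − 70 = minute 117.
Since rehearsal (must start by minute 117) depends on it, blocking must finish by minute 117. Backing off its 50-minute duration gives a latest start of minute 67.
So blocking can start as early as minute 65 and as late as minute 67, giving 67 − 65 = 2 minutes of slack.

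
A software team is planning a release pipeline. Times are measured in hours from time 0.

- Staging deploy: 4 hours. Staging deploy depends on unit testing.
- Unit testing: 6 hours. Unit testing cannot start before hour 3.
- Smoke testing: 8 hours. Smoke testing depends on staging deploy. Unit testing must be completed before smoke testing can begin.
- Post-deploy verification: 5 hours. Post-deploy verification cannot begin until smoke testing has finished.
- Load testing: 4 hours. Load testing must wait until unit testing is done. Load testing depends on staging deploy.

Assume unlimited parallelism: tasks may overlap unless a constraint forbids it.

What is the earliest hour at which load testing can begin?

13

After its own release at hour 3, unit testing can start at hour 3 and finishes at hour 9.
Staging deploy waits on unit testing (finishes hour 9), so it starts at hour 9 and finishes at 9 + 4 = hour 13.
Load testing waits on unit testing (finishes hour 9); staging deploy (finishes hour 13). The latest of these is hour 13, which is the earliest load testing can start.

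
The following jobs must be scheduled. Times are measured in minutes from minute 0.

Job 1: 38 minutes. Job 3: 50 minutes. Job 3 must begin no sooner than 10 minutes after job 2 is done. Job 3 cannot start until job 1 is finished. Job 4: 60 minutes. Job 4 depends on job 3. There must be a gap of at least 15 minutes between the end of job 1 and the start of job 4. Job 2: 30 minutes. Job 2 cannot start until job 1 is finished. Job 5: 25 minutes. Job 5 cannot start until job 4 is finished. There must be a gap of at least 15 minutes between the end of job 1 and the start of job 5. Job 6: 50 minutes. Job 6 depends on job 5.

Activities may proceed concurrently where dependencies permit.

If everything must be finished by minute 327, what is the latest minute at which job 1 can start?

64

Job 6 has no dependents, so it just needs to finish by minute 327. Starting by 327 − 50 = minute 277 achieves that.
Job 5 has to be done before job 6 (must start by minute 277). That means finishing by minute 277, i.e. starting by 277 − 25 = minute 252.
Job 4 must finish before job 5 (must start by minute 252). With a 60-minute duration, job 4 must start by 252 − 60 = minute 192.
Job 3 must finish before job 4 (must start by minute 192). With a 50-minute duration, job 3 must start by 192 − 50 = minute 142.
Job 2 has to be done before job 3 (must start by minute 142, minus 10-minute gap → minute 132). That means finishing by minute 132, i.e. starting by 132 − 30 = minute 102.
For job 1: job 2 (must start by minute 102); job 3 (must start by minute 142); job 4 (must start by minute 192, minus 15-minute gap → minute 177); job 5 (must start by minute 252, minus 15-minute gap → minute 237). The most restrictive is minute 102; with a 38-minute duration, job 1 must start by minute 64.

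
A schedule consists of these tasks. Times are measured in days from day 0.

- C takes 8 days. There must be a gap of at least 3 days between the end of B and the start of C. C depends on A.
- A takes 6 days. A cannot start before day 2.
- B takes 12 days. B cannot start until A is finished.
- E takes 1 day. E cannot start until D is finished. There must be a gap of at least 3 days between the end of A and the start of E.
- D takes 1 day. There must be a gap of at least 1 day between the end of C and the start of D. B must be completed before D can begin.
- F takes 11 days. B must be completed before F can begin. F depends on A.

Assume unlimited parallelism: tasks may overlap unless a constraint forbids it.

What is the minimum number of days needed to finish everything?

A waits on its own release at day 2, so it starts at day 2 and finishes at 2 + 6 = day 8.
After A (finishes day 8), B can start at day 8 and finishes at day 20.
F needs all of B (finishes day 20); A (finishes day 8). That puts its earliest start at day 20; it finishes at 20 + 11 = day 31.
C needs all of B (finishes day 20, plus 3-day gap → day 23); A (finishes day 8). That puts its earliest start at day 23; it finishes at 23 + 8 = day 31.
For D: C (finishes day 31, plus 1-day gap → day 32); B (finishes day 20). Taking the maximum gives a start of day 32, and it finishes at 32 + 1 = day 33.
E cannot start until D (finishes day 33); A (finishes day 8, plus 3-day gap → day 11). The controlling bound is day 33, so E finishes at 33 + 1 = day 34.
All tasks are finished once the last one completes. Finish times: A at 8, B at 20, C at 31, D at 33, E at 34, F at 31. The latest is day 34.

34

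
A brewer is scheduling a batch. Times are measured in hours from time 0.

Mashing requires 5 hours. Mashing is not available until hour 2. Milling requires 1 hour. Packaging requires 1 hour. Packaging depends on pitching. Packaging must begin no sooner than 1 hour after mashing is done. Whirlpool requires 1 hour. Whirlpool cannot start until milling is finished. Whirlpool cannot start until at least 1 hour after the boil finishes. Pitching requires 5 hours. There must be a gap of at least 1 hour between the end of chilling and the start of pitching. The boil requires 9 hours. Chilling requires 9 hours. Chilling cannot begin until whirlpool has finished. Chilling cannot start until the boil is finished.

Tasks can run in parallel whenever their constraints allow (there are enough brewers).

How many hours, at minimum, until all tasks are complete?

27

The boil can start immediately at hour 0; it finishes at hour 9.
Mashing cannot begin until its own release at hour 2. It runs from hour 2 to 2 + 5 = hour 7.
Milling has no prerequisites, so it starts at hour 0 and finishes at hour 1.
Whirlpool has to wait for milling (finishes hour 1); the boil (finishes hour 9, plus 1-hour gap → hour 10). The latest of these is hour 10, so whirlpool runs hour 10 to 10 + 1 = hour 11.
For chilling: whirlpool (finishes hour 11); the boil (finishes hour 9). Taking the maximum gives a start of hour 11, and it finishes at 11 + 9 = hour 20.
Pitching cannot begin until chilling (finishes hour 20, plus 1-hour gap → hour 21). It runs from hour 21 to 21 + 5 = hour 26.
Packaging has to wait for pitching (finishes hour 26); mashing (finishes hour 7, plus 1-hour gap → hour 8). The latest of these is hour 26, so packaging runs hour 26 to 26 + 1 = hour 27.
All tasks are finished once the last one completes. Finish times: Milling at 1, Mashing at 7, The boil at 9, Whirlpool at 11, Chilling at 20, Pitching at 26, Packaging at 27. The latest is hour 27.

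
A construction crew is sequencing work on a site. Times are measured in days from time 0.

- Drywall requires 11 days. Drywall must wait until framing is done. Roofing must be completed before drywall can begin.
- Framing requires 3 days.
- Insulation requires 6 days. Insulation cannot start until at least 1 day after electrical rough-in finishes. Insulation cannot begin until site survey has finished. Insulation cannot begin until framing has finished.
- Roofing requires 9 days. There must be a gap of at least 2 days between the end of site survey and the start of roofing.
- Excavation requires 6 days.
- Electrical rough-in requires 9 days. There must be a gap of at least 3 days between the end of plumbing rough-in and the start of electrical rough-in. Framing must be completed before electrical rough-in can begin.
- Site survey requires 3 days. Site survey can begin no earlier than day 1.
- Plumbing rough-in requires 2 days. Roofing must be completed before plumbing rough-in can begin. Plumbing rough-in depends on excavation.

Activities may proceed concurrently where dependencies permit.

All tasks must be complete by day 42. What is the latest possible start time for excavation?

15

Insulation must finish by day 42; it takes 6 days, so it must start by 42 − 6 = day 36.
Electrical rough-in feeds into insulation (must start by day 36, minus 1-day gap → day 35); so electrical rough-in must finish by day 35 and therefore start by day 26.
Plumbing rough-in must finish before electrical rough-in (must start by day 26, minus 3-day gap → day 23). With a 2-day duration, plumbing rough-in must start by 23 − 2 = day 21.
Since plumbing rough-in (must start by day 21) depends on it, excavation must finish by day 21. Backing off its 6-day duration gives a latest start of day 15.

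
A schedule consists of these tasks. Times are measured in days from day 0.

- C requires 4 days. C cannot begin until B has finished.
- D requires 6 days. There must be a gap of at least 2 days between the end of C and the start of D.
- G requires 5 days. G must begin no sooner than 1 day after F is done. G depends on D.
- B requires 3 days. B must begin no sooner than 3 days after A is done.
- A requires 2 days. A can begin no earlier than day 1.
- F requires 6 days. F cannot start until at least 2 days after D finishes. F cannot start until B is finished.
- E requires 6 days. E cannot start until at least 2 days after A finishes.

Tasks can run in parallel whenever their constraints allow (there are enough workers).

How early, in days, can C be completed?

13

A waits on its own release at day 1, so it starts at day 1 and finishes at 1 + 2 = day 3.
B cannot begin until A (finishes day 3, plus 3-day gap → day 6). It runs from day 6 to 6 + 3 = day 9.
C cannot begin until B (finishes day 9). It runs from day 9 to 9 + 4 = day 13.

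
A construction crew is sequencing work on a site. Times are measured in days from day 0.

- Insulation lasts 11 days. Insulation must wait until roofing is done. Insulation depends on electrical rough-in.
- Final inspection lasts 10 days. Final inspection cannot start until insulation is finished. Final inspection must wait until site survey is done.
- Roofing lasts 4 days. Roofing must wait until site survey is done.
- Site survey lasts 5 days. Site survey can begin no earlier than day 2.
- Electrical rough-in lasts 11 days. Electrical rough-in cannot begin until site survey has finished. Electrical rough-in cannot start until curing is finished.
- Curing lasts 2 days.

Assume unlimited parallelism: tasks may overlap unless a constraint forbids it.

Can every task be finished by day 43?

Yes

Nothing blocks curing, so it runs from day 0 to day 2.
After its own release at day 2, site survey can start at day 2 and finishes at day 7.
Electrical rough-in needs all of site survey (finishes day 7); curing (finishes day 2). That puts its earliest start at day 7; it finishes at 7 + 11 = day 18.
After site survey (finishes day 7), roofing can start at day 7 and finishes at day 11.
For insulation: roofing (finishes day 11); electrical rough-in (finishes day 18). Taking the maximum gives a start of day 18, and it finishes at 18 + 11 = day 29.
Final inspection needs all of insulation (finishes day 29); site survey (finishes day 7). That puts its earliest start at day 29; it finishes at 29 + 10 = day 39.
Every task is finished by day 39, which is no later than the deadline of 43, so the schedule is feasible.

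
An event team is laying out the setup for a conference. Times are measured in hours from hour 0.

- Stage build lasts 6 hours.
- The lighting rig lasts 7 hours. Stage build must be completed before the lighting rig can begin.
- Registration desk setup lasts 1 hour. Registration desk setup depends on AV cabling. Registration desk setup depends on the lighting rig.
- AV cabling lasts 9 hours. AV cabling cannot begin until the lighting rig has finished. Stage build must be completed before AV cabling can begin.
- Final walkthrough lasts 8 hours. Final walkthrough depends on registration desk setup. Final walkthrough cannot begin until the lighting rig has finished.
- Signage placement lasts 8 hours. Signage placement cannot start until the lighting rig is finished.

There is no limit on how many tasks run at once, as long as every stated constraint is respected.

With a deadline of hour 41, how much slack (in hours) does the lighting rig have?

Stage build has no prerequisites, so it starts at hour 0 and finishes at hour 6.
After stage build (finishes hour 6), the lighting rig can start at hour 6 and finishes at hour 13.

Working backward from the deadline:
Nothing follows final walkthrough; the deadline of hour 41 is its only limit. It must start by 41 − 8 = hour 33.
Registration desk setup feeds into final walkthrough (must start by hour 33); so registration desk setup must finish by hour 33 and therefore start by hour 32.
AV cabling feeds into registration desk setup (must start by hour 32); so AV cabling must finish by hour 32 and therefore start by hour 23.
Signage placement has no dependents, so it just needs to finish by hour 41. Starting by 41 − 8 = hour 33 achieves that.
For the lighting rig: AV cabling (must start by hour 23); registration desk setup (must start by hour 32); signage placement (must start by hour 33); final walkthrough (must start by hour 33). The most restrictive is hour 23; with a 7-hour duration, the lighting rig must start by hour 16.
So the lighting rig can start as early as hour 6 and as late as hour 16, giving 16 − 6 = 10 hours of slack.

10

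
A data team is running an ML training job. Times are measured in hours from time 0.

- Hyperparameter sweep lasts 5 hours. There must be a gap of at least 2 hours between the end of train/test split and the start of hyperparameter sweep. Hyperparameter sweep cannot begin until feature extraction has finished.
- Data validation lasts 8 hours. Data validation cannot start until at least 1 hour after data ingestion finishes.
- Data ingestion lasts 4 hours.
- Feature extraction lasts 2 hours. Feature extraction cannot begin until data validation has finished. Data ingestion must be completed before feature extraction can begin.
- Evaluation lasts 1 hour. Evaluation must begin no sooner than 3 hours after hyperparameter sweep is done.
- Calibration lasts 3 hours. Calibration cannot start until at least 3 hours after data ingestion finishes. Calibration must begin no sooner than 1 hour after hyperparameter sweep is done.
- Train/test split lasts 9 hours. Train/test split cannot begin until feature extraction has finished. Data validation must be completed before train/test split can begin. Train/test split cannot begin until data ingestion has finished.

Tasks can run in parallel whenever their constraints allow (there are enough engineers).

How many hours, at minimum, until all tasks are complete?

Nothing blocks data ingestion, so it runs from hour 0 to hour 4.
After data ingestion (finishes hour 4, plus 1-hour gap → hour 5), data validation can start at hour 5 and finishes at hour 13.
Feature extraction has to wait for data validation (finishes hour 13); data ingestion (finishes hour 4). The latest of these is hour 13, so feature extraction runs hour 13 to 13 + 2 = hour 15.
Train/test split has to wait for feature extraction (finishes hour 15); data validation (finishes hour 13); data ingestion (finishes hour 4). The latest of these is hour 15, so train/test split runs hour 15 to 15 + 9 = hour 24.
Hyperparameter sweep has to wait for train/test split (finishes hour 24, plus 2-hour gap → hour 26); feature extraction (finishes hour 15). The latest of these is hour 26, so hyperparameter sweep runs hour 26 to 26 + 5 = hour 31.
Calibration has to wait for data ingestion (finishes hour 4, plus 3-hour gap → hour 7); hyperparameter sweep (finishes hour 31, plus 1-hour gap → hour 32). The latest of these is hour 32, so calibration runs hour 32 to 32 + 3 = hour 35.
Evaluation cannot begin until hyperparameter sweep (finishes hour 31, plus 3-hour gap → hour 34). It runs from hour 34 to 34 + 1 = hour 35.
All tasks are finished once the last one completes. Finish times: Data ingestion at 4, Data validation at 13, Feature extraction at 15, Train/test split at 24, Hyperparameter sweep at 31, Evaluation at 35, Calibration at 35. The latest is hour 35.

35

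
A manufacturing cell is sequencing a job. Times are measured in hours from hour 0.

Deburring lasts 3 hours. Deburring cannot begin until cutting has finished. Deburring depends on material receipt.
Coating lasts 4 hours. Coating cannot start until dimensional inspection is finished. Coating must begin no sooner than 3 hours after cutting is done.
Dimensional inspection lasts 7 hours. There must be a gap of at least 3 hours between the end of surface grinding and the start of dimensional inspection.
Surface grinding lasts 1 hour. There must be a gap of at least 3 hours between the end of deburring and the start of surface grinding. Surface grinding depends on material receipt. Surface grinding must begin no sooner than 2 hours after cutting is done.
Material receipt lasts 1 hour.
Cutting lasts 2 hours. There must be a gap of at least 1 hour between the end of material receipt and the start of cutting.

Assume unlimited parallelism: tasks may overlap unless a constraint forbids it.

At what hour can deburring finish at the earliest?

7

Material receipt can start immediately at hour 0; it finishes at hour 1.
Cutting waits on material receipt (finishes hour 1, plus 1-hour gap → hour 2), so it starts at hour 2 and finishes at 2 + 2 = hour 4.
For deburring: cutting (finishes hour 4); material receipt (finishes hour 1). Taking the maximum gives a start of hour 4, and it finishes at 4 + 3 = hour 7.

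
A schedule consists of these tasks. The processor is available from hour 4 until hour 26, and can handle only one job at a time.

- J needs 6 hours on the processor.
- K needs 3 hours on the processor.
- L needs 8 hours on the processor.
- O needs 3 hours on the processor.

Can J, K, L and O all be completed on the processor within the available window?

The processor window is 26 − 4 = 22 hours.
Running back to back, the jobs need 6 + 3 + 8 + 3 = 20 hours on the processor.
Since 20 ≤ 22, they fit within the window.

Yes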